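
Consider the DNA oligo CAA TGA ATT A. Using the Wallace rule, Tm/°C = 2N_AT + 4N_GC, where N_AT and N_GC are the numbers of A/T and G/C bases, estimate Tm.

24°C

Base counts: G=1, T=3, C=1, A=5
AT pairs contribute 8, GC pairs contribute 2.
Tm = 4·2 + 2·8 = 8 + 16 = 24°C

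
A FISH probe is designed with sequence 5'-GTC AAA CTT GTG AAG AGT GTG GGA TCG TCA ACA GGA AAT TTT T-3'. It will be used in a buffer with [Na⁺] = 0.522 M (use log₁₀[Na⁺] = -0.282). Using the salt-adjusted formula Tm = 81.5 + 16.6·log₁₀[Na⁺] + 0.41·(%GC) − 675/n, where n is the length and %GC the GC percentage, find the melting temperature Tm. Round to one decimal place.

77.3°C

Length n = 43. T=13, C=5, G=12, A=13
G+C = 17, so %GC = 17/43 × 100 = 39.535%
Salt term: 16.6 × (-0.282) = -4.681
GC term: 0.41 × 39.535 = 16.209; length term: −675/43 = −15.698
Tm = 81.5 + (-4.681) + 16.209 − 15.698 = 77.33 → 77.3°C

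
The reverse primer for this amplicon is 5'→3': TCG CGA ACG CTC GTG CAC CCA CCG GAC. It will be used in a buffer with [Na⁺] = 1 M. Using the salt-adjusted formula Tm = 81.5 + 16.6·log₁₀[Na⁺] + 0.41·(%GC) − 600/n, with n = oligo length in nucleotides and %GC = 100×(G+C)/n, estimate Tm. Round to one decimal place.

Length n = 27. G=7, C=12, A=5, T=3
G+C = 19, so %GC = 19/27 × 100 = 70.37%
Salt term: 16.6 × (0) = 0
GC term: 0.41 × 70.37 = 28.852; length term: −600/27 = −22.222
Tm = 81.5 + (0) + 28.852 − 22.222 = 88.13 → 88.1°C

88.1°C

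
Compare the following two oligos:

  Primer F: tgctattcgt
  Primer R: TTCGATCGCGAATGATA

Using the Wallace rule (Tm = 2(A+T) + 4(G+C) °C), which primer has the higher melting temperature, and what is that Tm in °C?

Primer R, 48°C

Primer F: A+T=6, G+C=4 → Tm = 2(6)+4(4) = 28°C
Primer R: A+T=10, G+C=7 → Tm = 2(10)+4(7) = 48°C
28°C vs 48°C → primer R is higher.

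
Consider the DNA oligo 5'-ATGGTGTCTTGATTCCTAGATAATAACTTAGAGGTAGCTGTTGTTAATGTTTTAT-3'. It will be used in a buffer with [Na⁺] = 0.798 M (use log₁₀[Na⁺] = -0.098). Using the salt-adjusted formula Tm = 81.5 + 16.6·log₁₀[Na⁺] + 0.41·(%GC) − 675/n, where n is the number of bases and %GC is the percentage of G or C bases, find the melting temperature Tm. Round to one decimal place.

Length n = 55. Base counts: T=24, G=12, A=14, C=5
G+C = 17, so %GC = 17/55 × 100 = 30.909%
Salt term: 16.6 × (-0.098) = -1.627
GC term: 0.41 × 30.909 = 12.673; length term: −675/55 = −12.273
Tm = 81.5 + (-1.627) + 12.673 − 12.273 = 80.273 → 80.3°C

80.3°C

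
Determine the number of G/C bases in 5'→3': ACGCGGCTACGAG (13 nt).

9

Scanning the sequence gives A=3, G=5, T=1, C=4.
G+C = 5 + 4 = 9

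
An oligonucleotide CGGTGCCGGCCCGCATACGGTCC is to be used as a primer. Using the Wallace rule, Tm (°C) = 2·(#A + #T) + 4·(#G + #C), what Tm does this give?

Base counts: C=10, A=2, G=8, T=3
AT pairs contribute 5, GC pairs contribute 18.
Tm = 2(5) + 4(18) = 10 + 72 = 82°C

82°C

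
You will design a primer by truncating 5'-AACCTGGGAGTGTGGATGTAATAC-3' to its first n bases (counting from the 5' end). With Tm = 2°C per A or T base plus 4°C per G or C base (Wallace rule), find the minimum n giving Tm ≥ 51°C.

n = 17

First 16 bases: AACCTGGGAGTGTGGA → Tm = 50°C (< 51°C)
First 17 bases: AACCTGGGAGTGTGGAT → Tm = 52°C (≥ 51°C)
Each additional base adds 2°C (A/T) or 4°C (G/C), so Tm is non-decreasing in n; n = 17 is the first length to reach 51°C.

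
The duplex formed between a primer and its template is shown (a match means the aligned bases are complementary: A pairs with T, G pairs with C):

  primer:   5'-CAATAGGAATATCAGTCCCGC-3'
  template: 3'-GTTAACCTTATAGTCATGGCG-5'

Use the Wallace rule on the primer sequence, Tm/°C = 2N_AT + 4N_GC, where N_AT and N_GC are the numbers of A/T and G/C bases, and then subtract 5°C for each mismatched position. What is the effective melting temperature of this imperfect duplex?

Primer base counts: A=7, T=4, G=4, C=6 → A+T=11, G+C=10
Perfect-match Tm = 2(11) + 4(10) = 22 + 40 = 62°C
Mismatches (positions where the bases are not complementary): 2 (at positions 5, 17)
Effective Tm = 62 − 2×5 = 62 − 10 = 52°C

52°C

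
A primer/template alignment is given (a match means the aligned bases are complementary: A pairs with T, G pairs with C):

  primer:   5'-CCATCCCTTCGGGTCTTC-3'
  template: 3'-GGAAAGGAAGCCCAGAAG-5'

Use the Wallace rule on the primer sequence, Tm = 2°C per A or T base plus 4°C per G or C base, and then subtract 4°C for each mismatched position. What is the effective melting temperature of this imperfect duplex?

50°C

Primer base counts: A=1, T=6, G=3, C=8 → A+T=7, G+C=11
Perfect-match Tm = 2(7) + 4(11) = 14 + 44 = 58°C
Mismatches (positions where the bases are not complementary): 2 (at positions 3, 5)
Effective Tm = 58 − 2×4 = 58 − 8 = 50°C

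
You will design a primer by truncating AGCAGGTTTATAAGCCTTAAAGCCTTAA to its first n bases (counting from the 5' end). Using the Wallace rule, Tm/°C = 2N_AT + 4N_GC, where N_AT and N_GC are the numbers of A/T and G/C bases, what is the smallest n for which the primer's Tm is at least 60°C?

First 21 bases: AGCAGGTTTATAAGCCTTAAA → Tm = 56°C (< 60°C)
First 22 bases: AGCAGGTTTATAAGCCTTAAAG → Tm = 60°C (≥ 60°C)
Since every base adds ≥2°C, Tm only increases with n, so the threshold is first crossed at n = 22.

n = 22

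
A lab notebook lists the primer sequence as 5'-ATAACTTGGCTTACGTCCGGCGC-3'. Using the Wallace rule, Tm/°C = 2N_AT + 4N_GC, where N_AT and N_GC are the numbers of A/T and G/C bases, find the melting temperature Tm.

C=7, T=6, A=4, G=6
So N_AT = 10 and N_GC = 13.
Tm = 2(10) + 4(13) = 20 + 52 = 72°C

72°C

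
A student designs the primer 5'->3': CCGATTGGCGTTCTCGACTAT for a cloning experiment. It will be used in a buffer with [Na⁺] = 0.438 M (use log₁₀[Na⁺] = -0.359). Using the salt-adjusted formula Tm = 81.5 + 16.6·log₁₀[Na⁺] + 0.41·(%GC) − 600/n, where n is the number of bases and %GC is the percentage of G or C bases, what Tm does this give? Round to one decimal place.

68.4°C

Length n = 21. Scanning the sequence gives T=7, C=6, G=5, A=3.
G+C = 11, so %GC = 11/21 × 100 = 52.381%
Salt term: 16.6 × (-0.359) = -5.959
GC term: 0.41 × 52.381 = 21.476; length term: −600/21 = −28.571
Tm = 81.5 + (-5.959) + 21.476 − 28.571 = 68.446 → 68.4°C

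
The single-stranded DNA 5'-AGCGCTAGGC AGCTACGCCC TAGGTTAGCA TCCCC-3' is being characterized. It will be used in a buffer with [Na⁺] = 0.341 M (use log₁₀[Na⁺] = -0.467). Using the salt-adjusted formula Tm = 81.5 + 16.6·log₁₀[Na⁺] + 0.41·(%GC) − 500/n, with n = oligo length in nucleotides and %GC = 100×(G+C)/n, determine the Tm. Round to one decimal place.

85.2°C

Length n = 35. Counting bases: A=7, C=13, T=6, G=9
G+C = 22, so %GC = 22/35 × 100 = 62.857%
Salt term: 16.6 × (-0.467) = -7.752
GC term: 0.41 × 62.857 = 25.771; length term: −500/35 = −14.286
Tm = 81.5 + (-7.752) + 25.771 − 14.286 = 85.233 → 85.2°C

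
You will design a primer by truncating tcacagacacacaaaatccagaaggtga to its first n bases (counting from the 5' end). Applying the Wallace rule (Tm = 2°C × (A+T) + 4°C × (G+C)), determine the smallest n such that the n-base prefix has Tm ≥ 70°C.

First 24 bases: TCACAGACACACAAAATCCAGAAG → Tm = 68°C (< 70°C)
First 25 bases: TCACAGACACACAAAATCCAGAAGG → Tm = 72°C (≥ 70°C)
Since every base adds ≥2°C, Tm only increases with n, so the threshold is first crossed at n = 25.

n = 25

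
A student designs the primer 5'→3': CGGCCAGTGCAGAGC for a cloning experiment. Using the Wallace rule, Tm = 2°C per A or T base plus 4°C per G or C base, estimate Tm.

Counting bases: A=3, G=6, C=5, T=1
AT pairs contribute 4, GC pairs contribute 11.
Tm = 2×4 + 4×11 = 52°C

52°C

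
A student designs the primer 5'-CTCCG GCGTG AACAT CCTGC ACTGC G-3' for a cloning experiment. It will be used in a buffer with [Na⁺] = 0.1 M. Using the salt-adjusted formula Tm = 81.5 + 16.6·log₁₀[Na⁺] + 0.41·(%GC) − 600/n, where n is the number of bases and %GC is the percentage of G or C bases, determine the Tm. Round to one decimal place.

Length n = 26. Counting bases: G=7, T=5, C=10, A=4
G+C = 17, so %GC = 17/26 × 100 = 65.385%
Salt term: 16.6 × (-1) = -16.6
GC term: 0.41 × 65.385 = 26.808; length term: −600/26 = −23.077
Tm = 81.5 + (-16.6) + 26.808 − 23.077 = 68.631 → 68.6°C

68.6°C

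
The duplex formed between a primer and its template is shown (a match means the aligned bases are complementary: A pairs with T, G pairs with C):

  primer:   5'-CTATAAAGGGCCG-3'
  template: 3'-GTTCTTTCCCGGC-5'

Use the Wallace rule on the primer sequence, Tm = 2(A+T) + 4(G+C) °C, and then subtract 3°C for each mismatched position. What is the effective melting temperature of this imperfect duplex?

Primer base counts: A=4, T=2, G=4, C=3 → A+T=6, G+C=7
Perfect-match Tm = 2(6) + 4(7) = 12 + 28 = 40°C
Mismatches (positions where the bases are not complementary): 2 (at positions 2, 4)
Effective Tm = 40 − 2×3 = 40 − 6 = 34°C

34°C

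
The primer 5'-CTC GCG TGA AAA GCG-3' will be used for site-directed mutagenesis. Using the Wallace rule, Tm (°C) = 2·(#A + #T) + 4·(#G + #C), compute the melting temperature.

48°C

Counting bases: T=2, C=4, A=4, G=5
A+T = 6, G+C = 9
Tm = 2×6 + 4×9 = 48°C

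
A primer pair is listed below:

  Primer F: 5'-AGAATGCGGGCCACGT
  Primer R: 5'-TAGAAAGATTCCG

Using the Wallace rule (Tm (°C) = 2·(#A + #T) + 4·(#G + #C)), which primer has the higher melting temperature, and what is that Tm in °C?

Primer F, 52°C

Primer F: A+T=6, G+C=10 → Tm = 2(6)+4(10) = 52°C
Primer R: A+T=8, G+C=5 → Tm = 2(8)+4(5) = 36°C
52°C vs 36°C → primer F is higher.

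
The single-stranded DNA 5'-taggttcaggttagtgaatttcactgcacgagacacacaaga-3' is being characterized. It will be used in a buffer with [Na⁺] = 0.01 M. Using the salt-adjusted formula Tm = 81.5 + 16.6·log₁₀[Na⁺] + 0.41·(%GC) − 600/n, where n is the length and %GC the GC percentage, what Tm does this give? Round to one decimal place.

51.6°C

Length n = 42. Scanning the sequence gives C=8, T=10, G=10, A=14.
G+C = 18, so %GC = 18/42 × 100 = 42.857%
Salt term: 16.6 × (-2) = -33.2
GC term: 0.41 × 42.857 = 17.571; length term: −600/42 = −14.286
Tm = 81.5 + (-33.2) + 17.571 − 14.286 = 51.585 → 51.6°C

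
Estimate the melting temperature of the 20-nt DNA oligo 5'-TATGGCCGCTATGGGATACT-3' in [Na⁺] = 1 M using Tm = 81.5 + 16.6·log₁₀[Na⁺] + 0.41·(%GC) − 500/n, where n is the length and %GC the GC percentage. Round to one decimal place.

Length n = 20. Counting bases: C=4, G=6, A=4, T=6
G+C = 10, so %GC = 10/20 × 100 = 50%
Salt term: 16.6 × (0) = 0
GC term: 0.41 × 50 = 20.5; length term: −500/20 = −25
Tm = 81.5 + (0) + 20.5 − 25 = 77 → 77.0°C

77.0°C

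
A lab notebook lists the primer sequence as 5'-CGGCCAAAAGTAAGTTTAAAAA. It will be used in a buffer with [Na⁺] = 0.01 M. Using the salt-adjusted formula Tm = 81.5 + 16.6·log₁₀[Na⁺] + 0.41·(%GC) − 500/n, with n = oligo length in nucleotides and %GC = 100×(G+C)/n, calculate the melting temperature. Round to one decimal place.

Length n = 22. C=3, T=4, G=4, A=11
G+C = 7, so %GC = 7/22 × 100 = 31.818%
Salt term: 16.6 × (-2) = -33.2
GC term: 0.41 × 31.818 = 13.045; length term: −500/22 = −22.727
Tm = 81.5 + (-33.2) + 13.045 − 22.727 = 38.618 → 38.6°C

38.6°C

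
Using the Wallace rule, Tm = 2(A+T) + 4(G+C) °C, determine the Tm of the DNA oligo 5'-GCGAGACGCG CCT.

46°C

Base counts: C=5, G=5, A=2, T=1
AT pairs contribute 3, GC pairs contribute 10.
Tm = 4·10 + 2·3 = 40 + 6 = 46°C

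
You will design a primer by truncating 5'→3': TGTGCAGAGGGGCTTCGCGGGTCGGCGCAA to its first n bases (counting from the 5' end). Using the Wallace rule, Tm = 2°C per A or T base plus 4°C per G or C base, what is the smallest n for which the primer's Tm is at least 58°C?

First 17 bases: TGTGCAGAGGGGCTTCG → Tm = 56°C (< 58°C)
First 18 bases: TGTGCAGAGGGGCTTCGC → Tm = 60°C (≥ 58°C)
Each additional base adds 2°C (A/T) or 4°C (G/C), so Tm is non-decreasing in n; n = 18 is the first length to reach 58°C.

n = 18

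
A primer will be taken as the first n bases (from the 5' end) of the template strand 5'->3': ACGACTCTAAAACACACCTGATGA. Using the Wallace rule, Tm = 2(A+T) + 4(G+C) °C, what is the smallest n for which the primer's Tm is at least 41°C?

First 14 bases: ACGACTCTAAAACA → Tm = 38°C (< 41°C)
First 15 bases: ACGACTCTAAAACAC → Tm = 42°C (≥ 41°C)
Each additional base adds 2°C (A/T) or 4°C (G/C), so Tm is non-decreasing in n; n = 15 is the first length to reach 41°C.

n = 15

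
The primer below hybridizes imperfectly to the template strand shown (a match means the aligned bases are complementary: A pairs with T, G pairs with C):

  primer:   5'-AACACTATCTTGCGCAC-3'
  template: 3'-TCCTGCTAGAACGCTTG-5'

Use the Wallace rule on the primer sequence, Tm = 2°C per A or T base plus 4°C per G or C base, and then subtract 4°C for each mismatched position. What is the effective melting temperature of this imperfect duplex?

Primer base counts: A=5, T=4, G=2, C=6 → A+T=9, G+C=8
Perfect-match Tm = 2(9) + 4(8) = 18 + 32 = 50°C
Mismatches (positions where the bases are not complementary): 4 (at positions 2, 3, 6, 15)
Effective Tm = 50 − 4×4 = 50 − 16 = 34°C

34°C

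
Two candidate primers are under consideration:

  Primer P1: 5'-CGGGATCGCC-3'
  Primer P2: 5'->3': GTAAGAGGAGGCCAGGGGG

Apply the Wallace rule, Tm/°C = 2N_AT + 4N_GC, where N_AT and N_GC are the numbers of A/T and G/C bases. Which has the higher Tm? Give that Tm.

Primer P2, 64°C

Primer P1: A+T=2, G+C=8 → Tm = 2(2)+4(8) = 36°C
Primer P2: A+T=6, G+C=13 → Tm = 2(6)+4(13) = 64°C
36°C vs 64°C → primer P2 is higher.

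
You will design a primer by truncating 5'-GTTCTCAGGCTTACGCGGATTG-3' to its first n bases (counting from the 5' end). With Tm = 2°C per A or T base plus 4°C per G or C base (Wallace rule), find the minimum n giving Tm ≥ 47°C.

First 15 bases: GTTCTCAGGCTTACG → Tm = 46°C (< 47°C)
First 16 bases: GTTCTCAGGCTTACGC → Tm = 50°C (≥ 47°C)
Each additional base adds 2°C (A/T) or 4°C (G/C), so Tm is non-decreasing in n; n = 16 is the first length to reach 47°C.

n = 16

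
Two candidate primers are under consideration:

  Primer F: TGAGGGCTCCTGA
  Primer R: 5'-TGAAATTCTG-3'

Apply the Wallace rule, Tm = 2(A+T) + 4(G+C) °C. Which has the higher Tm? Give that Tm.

Primer F, 42°C

Primer F: A+T=5, G+C=8 → Tm = 2(5)+4(8) = 42°C
Primer R: A+T=7, G+C=3 → Tm = 2(7)+4(3) = 26°C
42°C vs 26°C → primer F is higher.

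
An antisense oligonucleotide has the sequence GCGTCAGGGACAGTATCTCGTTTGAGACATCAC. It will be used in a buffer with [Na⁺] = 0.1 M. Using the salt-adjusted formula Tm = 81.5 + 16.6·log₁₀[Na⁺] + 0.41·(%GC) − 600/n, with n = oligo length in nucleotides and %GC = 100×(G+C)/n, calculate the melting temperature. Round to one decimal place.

67.8°C

Length n = 33. Base counts: C=8, A=8, T=8, G=9
G+C = 17, so %GC = 17/33 × 100 = 51.515%
Salt term: 16.6 × (-1) = -16.6
GC term: 0.41 × 51.515 = 21.121; length term: −600/33 = −18.182
Tm = 81.5 + (-16.6) + 21.121 − 18.182 = 67.839 → 67.8°C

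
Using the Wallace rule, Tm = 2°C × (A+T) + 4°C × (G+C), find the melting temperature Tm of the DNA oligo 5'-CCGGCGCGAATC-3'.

Base counts: T=1, G=4, C=5, A=2
A+T = 3, G+C = 9
Tm = 2(3) + 4(9) = 6 + 36 = 42°C

42°C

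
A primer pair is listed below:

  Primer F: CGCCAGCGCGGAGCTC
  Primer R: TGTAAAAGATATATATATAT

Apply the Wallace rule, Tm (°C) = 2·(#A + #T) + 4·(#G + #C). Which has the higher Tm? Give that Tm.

Primer F: A+T=3, G+C=13 → Tm = 2(3)+4(13) = 58°C
Primer R: A+T=18, G+C=2 → Tm = 2(18)+4(2) = 44°C
58°C vs 44°C → primer F is higher.

Primer F, 58°C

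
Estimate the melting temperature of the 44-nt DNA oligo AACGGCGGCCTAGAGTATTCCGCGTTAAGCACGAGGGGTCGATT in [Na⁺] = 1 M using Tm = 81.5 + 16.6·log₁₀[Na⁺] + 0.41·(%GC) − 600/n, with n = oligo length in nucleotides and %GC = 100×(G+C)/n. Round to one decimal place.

Length n = 44. Base counts: G=15, A=10, T=9, C=10
G+C = 25, so %GC = 25/44 × 100 = 56.818%
Salt term: 16.6 × (0) = 0
GC term: 0.41 × 56.818 = 23.295; length term: −600/44 = −13.636
Tm = 81.5 + (0) + 23.295 − 13.636 = 91.159 → 91.2°C

91.2°C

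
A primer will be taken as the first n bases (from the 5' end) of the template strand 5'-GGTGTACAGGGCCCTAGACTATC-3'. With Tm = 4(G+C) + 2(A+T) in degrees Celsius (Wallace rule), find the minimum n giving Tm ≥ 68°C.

n = 22

First 21 bases: GGTGTACAGGGCCCTAGACTA → Tm = 66°C (< 68°C)
First 22 bases: GGTGTACAGGGCCCTAGACTAT → Tm = 68°C (≥ 68°C)
Each additional base adds 2°C (A/T) or 4°C (G/C), so Tm is non-decreasing in n; n = 22 is the first length to reach 68°C.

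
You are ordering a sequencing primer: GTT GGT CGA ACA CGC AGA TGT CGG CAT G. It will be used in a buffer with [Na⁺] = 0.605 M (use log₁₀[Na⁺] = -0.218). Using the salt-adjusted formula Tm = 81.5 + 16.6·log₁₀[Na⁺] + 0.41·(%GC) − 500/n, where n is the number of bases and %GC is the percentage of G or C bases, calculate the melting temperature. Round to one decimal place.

Length n = 28. Counting bases: G=10, A=6, T=6, C=6
G+C = 16, so %GC = 16/28 × 100 = 57.143%
Salt term: 16.6 × (-0.218) = -3.619
GC term: 0.41 × 57.143 = 23.429; length term: −500/28 = −17.857
Tm = 81.5 + (-3.619) + 23.429 − 17.857 = 83.453 → 83.5°C

83.5°C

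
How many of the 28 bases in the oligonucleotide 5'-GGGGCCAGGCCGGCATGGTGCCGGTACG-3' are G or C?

22

A=3, C=8, G=14, T=3
G+C = 14 + 8 = 22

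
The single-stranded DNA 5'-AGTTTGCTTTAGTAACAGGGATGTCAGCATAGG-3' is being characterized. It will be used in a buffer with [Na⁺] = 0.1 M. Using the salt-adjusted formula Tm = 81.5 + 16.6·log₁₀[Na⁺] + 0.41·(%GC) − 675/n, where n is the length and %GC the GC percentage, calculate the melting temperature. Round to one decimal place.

61.8°C

Length n = 33. Scanning the sequence gives G=10, T=10, A=9, C=4.
G+C = 14, so %GC = 14/33 × 100 = 42.424%
Salt term: 16.6 × (-1) = -16.6
GC term: 0.41 × 42.424 = 17.394; length term: −675/33 = −20.455
Tm = 81.5 + (-16.6) + 17.394 − 20.455 = 61.839 → 61.8°C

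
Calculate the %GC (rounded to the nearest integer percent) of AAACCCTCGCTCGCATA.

Scanning the sequence gives A=5, T=3, C=7, G=2.
G+C = 2 + 7 = 9 out of 17 bases
%GC = 9/17 × 100 = 52.94% ≈ 53%

53%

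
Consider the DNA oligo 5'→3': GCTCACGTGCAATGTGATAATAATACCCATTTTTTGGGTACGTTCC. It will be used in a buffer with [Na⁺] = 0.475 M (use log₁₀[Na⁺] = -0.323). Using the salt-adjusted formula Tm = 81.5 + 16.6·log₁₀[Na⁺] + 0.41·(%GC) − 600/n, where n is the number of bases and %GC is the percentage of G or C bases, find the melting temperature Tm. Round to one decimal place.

80.0°C

Length n = 46. Base counts: C=10, T=16, G=9, A=11
G+C = 19, so %GC = 19/46 × 100 = 41.304%
Salt term: 16.6 × (-0.323) = -5.362
GC term: 0.41 × 41.304 = 16.935; length term: −600/46 = −13.043
Tm = 81.5 + (-5.362) + 16.935 − 13.043 = 80.03 → 80.0°C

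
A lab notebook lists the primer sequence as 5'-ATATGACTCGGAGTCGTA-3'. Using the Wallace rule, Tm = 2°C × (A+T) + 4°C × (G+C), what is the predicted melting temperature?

C=3, G=5, T=5, A=5
AT pairs contribute 10, GC pairs contribute 8.
Tm = 4·8 + 2·10 = 32 + 20 = 52°C

52°C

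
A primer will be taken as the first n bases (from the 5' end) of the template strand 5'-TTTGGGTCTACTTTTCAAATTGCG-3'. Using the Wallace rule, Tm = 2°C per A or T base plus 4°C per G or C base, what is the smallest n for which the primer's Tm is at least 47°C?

First 17 bases: TTTGGGTCTACTTTTCA → Tm = 46°C (< 47°C)
First 18 bases: TTTGGGTCTACTTTTCAA → Tm = 48°C (≥ 47°C)
Since every base adds ≥2°C, Tm only increases with n, so the threshold is first crossed at n = 18.

n = 18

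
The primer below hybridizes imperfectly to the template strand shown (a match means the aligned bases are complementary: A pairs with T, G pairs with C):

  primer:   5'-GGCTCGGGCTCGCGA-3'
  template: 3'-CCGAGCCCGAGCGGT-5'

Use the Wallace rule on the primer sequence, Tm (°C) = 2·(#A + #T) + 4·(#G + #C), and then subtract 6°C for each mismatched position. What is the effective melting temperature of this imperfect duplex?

48°C

Primer base counts: A=1, T=2, G=7, C=5 → A+T=3, G+C=12
Perfect-match Tm = 2(3) + 4(12) = 6 + 48 = 54°C
Mismatches (positions where the bases are not complementary): 1 (at position 14)
Effective Tm = 54 − 1×6 = 54 − 6 = 48°C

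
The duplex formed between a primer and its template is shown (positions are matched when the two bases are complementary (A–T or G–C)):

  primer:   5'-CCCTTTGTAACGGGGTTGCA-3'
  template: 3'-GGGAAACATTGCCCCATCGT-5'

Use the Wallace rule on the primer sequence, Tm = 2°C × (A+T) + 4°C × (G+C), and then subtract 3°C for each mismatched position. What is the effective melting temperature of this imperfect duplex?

59°C

Primer base counts: A=3, T=6, G=6, C=5 → A+T=9, G+C=11
Perfect-match Tm = 2(9) + 4(11) = 18 + 44 = 62°C
Mismatches (positions where the bases are not complementary): 1 (at position 17)
Effective Tm = 62 − 1×3 = 62 − 3 = 59°C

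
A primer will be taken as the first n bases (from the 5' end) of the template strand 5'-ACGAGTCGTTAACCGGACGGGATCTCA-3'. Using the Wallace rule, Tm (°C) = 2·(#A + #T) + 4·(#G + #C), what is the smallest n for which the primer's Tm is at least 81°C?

First 25 bases: ACGAGTCGTTAACCGGACGGGATCT → Tm = 78°C (< 81°C)
First 26 bases: ACGAGTCGTTAACCGGACGGGATCTC → Tm = 82°C (≥ 81°C)
Since every base adds ≥2°C, Tm only increases with n, so the threshold is first crossed at n = 26.

n = 26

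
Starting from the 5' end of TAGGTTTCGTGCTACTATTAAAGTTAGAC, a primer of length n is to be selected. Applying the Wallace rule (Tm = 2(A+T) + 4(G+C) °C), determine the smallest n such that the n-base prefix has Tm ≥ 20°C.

First 7 bases: TAGGTTT → Tm = 18°C (< 20°C)
First 8 bases: TAGGTTTC → Tm = 22°C (≥ 20°C)
Since every base adds ≥2°C, Tm only increases with n, so the threshold is first crossed at n = 8.

n = 8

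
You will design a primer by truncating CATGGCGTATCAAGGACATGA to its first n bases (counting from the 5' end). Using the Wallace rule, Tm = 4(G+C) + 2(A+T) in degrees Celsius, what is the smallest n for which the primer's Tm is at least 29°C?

First 9 bases: CATGGCGTA → Tm = 28°C (< 29°C)
First 10 bases: CATGGCGTAT → Tm = 30°C (≥ 29°C)
Since every base adds ≥2°C, Tm only increases with n, so the threshold is first crossed at n = 10.

n = 10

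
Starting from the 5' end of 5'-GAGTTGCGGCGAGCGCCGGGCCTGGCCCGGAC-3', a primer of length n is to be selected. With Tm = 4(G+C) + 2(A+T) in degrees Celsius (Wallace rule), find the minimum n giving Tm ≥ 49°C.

First 14 bases: GAGTTGCGGCGAGC → Tm = 48°C (< 49°C)
First 15 bases: GAGTTGCGGCGAGCG → Tm = 52°C (≥ 49°C)
Since every base adds ≥2°C, Tm only increases with n, so the threshold is first crossed at n = 15.

n = 15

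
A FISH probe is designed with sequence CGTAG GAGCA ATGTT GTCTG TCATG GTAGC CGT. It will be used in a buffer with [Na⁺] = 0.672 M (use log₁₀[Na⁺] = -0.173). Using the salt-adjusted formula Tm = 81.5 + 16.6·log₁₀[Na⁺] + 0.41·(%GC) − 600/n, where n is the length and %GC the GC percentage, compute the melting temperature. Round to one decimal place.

Length n = 33. A=6, C=6, G=11, T=10
G+C = 17, so %GC = 17/33 × 100 = 51.515%
Salt term: 16.6 × (-0.173) = -2.872
GC term: 0.41 × 51.515 = 21.121; length term: −600/33 = −18.182
Tm = 81.5 + (-2.872) + 21.121 − 18.182 = 81.567 → 81.6°C

81.6°C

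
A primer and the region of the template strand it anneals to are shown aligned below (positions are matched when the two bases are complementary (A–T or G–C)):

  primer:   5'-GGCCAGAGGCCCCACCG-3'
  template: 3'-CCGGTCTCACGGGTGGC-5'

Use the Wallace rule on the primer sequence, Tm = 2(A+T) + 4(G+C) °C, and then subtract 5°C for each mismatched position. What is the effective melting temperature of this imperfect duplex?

52°C

Primer base counts: A=3, T=0, G=6, C=8 → A+T=3, G+C=14
Perfect-match Tm = 2(3) + 4(14) = 6 + 56 = 62°C
Mismatches (positions where the bases are not complementary): 2 (at positions 9, 10)
Effective Tm = 62 − 2×5 = 62 − 10 = 52°C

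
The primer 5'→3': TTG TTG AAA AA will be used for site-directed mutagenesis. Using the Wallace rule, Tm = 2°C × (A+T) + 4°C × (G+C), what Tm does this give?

26°C

Counting bases: A=5, T=4, G=2, C=0
So N_AT = 9 and N_GC = 2.
Tm = 4·2 + 2·9 = 8 + 18 = 26°C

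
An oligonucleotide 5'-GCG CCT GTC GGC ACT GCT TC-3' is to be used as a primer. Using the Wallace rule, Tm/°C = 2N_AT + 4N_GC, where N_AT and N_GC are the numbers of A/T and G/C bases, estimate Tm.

Scanning the sequence gives C=8, A=1, G=6, T=5.
So N_AT = 6 and N_GC = 14.
Tm = 2×6 + 4×14 = 68°C

68°C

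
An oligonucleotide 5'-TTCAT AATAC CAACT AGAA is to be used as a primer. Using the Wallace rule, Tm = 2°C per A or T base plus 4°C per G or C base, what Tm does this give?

T=5, G=1, A=9, C=4
AT pairs contribute 14, GC pairs contribute 5.
Tm = 4·5 + 2·14 = 20 + 28 = 48°C

48°C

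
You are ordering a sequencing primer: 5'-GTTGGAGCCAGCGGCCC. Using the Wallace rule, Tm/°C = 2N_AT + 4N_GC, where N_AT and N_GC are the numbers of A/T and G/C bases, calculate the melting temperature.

Base counts: T=2, A=2, G=7, C=6
A+T = 4, G+C = 13
Tm = 2(4) + 4(13) = 8 + 52 = 60°C

60°C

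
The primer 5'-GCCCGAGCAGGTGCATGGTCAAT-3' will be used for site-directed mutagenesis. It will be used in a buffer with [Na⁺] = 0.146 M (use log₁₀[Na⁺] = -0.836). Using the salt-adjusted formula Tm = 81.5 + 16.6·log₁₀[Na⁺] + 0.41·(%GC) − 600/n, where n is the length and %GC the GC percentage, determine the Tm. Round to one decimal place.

Length n = 23. G=8, T=4, A=5, C=6
G+C = 14, so %GC = 14/23 × 100 = 60.87%
Salt term: 16.6 × (-0.836) = -13.878
GC term: 0.41 × 60.87 = 24.957; length term: −600/23 = −26.087
Tm = 81.5 + (-13.878) + 24.957 − 26.087 = 66.492 → 66.5°C

66.5°C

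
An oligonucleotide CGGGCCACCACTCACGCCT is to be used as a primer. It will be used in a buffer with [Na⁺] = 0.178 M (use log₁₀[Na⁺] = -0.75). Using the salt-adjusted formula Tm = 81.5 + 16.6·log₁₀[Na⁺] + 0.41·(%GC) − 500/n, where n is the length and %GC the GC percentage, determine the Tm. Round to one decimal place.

Length n = 19. Scanning the sequence gives A=3, G=4, T=2, C=10.
G+C = 14, so %GC = 14/19 × 100 = 73.684%
Salt term: 16.6 × (-0.75) = -12.45
GC term: 0.41 × 73.684 = 30.21; length term: −500/19 = −26.316
Tm = 81.5 + (-12.45) + 30.21 − 26.316 = 72.944 → 72.9°C

72.9°C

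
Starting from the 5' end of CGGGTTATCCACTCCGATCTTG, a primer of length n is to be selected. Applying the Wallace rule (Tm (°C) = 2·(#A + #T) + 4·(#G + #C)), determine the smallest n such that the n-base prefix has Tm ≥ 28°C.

n = 9

First 8 bases: CGGGTTAT → Tm = 24°C (< 28°C)
First 9 bases: CGGGTTATC → Tm = 28°C (≥ 28°C)
Since every base adds ≥2°C, Tm only increases with n, so the threshold is first crossed at n = 9.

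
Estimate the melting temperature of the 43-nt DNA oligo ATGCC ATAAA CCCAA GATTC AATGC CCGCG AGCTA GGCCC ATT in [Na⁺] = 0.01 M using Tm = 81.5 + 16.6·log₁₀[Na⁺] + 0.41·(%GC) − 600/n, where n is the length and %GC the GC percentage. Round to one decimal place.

Length n = 43. Base counts: G=8, A=13, T=8, C=14
G+C = 22, so %GC = 22/43 × 100 = 51.163%
Salt term: 16.6 × (-2) = -33.2
GC term: 0.41 × 51.163 = 20.977; length term: −600/43 = −13.953
Tm = 81.5 + (-33.2) + 20.977 − 13.953 = 55.324 → 55.3°C

55.3°C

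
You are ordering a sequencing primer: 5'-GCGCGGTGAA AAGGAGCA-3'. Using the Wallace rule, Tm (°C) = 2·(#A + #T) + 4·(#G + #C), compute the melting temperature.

58°C

Counting bases: C=3, T=1, A=6, G=8
A+T = 7, G+C = 11
Tm = 2×7 + 4×11 = 58°C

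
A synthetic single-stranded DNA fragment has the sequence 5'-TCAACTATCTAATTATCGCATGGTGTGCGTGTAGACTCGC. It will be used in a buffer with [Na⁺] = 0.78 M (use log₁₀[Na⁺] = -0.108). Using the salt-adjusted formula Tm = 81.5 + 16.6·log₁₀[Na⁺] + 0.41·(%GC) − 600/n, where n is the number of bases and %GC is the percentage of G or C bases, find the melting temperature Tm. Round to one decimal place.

Length n = 40. Scanning the sequence gives T=13, G=9, A=9, C=9.
G+C = 18, so %GC = 18/40 × 100 = 45%
Salt term: 16.6 × (-0.108) = -1.793
GC term: 0.41 × 45 = 18.45; length term: −600/40 = −15
Tm = 81.5 + (-1.793) + 18.45 − 15 = 83.157 → 83.2°C

83.2°C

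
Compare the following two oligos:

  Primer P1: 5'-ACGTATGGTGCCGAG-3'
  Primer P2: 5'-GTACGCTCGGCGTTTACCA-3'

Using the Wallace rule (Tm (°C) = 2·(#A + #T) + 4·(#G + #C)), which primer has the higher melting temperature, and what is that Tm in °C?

Primer P2, 60°C

Primer P1: A+T=6, G+C=9 → Tm = 2(6)+4(9) = 48°C
Primer P2: A+T=8, G+C=11 → Tm = 2(8)+4(11) = 60°C
48°C vs 60°C → primer P2 is higher.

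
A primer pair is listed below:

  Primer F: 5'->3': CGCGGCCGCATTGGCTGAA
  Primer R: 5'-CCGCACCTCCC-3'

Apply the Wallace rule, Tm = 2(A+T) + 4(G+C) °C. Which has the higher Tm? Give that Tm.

Primer F, 64°C

Primer F: A+T=6, G+C=13 → Tm = 2(6)+4(13) = 64°C
Primer R: A+T=2, G+C=9 → Tm = 2(2)+4(9) = 40°C
64°C vs 40°C → primer F is higher.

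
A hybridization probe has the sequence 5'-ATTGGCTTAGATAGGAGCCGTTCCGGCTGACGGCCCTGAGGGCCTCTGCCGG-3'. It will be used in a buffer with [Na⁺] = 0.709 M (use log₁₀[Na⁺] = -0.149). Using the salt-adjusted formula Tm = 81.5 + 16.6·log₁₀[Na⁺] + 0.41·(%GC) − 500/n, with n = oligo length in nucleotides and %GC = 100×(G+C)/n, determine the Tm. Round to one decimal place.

Length n = 52. Scanning the sequence gives C=15, T=11, G=19, A=7.
G+C = 34, so %GC = 34/52 × 100 = 65.385%
Salt term: 16.6 × (-0.149) = -2.473
GC term: 0.41 × 65.385 = 26.808; length term: −500/52 = −9.615
Tm = 81.5 + (-2.473) + 26.808 − 9.615 = 96.22 → 96.2°C

96.2°C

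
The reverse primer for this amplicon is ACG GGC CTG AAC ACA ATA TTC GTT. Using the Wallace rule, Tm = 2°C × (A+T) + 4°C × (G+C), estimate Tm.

70°C

Base counts: T=6, A=7, C=6, G=5
So N_AT = 13 and N_GC = 11.
Tm = 4·11 + 2·13 = 44 + 26 = 70°C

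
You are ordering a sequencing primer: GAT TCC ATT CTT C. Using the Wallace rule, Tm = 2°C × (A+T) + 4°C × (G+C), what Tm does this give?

Counting bases: G=1, T=6, C=4, A=2
So N_AT = 8 and N_GC = 5.
Tm = 2(8) + 4(5) = 16 + 20 = 36°C

36°C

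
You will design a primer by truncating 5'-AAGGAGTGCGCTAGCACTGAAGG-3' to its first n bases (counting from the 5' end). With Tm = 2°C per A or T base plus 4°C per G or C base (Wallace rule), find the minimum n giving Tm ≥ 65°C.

n = 22

First 21 bases: AAGGAGTGCGCTAGCACTGAA → Tm = 64°C (< 65°C)
First 22 bases: AAGGAGTGCGCTAGCACTGAAG → Tm = 68°C (≥ 65°C)
Each additional base adds 2°C (A/T) or 4°C (G/C), so Tm is non-decreasing in n; n = 22 is the first length to reach 65°C.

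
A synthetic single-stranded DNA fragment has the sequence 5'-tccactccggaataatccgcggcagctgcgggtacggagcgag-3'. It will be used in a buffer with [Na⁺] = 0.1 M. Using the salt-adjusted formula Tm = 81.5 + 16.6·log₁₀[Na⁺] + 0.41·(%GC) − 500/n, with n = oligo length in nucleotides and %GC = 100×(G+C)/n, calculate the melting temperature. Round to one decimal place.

Length n = 43. Base counts: G=15, A=9, C=13, T=6
G+C = 28, so %GC = 28/43 × 100 = 65.116%
Salt term: 16.6 × (-1) = -16.6
GC term: 0.41 × 65.116 = 26.698; length term: −500/43 = −11.628
Tm = 81.5 + (-16.6) + 26.698 − 11.628 = 79.97 → 80.0°C

80.0°C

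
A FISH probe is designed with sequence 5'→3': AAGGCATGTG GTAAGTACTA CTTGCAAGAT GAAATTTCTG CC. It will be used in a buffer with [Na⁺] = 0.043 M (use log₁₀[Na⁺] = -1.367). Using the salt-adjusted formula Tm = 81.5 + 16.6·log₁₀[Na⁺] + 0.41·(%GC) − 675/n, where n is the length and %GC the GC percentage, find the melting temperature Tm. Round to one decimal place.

59.3°C

Length n = 42. Counting bases: C=7, A=13, T=12, G=10
G+C = 17, so %GC = 17/42 × 100 = 40.476%
Salt term: 16.6 × (-1.367) = -22.692
GC term: 0.41 × 40.476 = 16.595; length term: −675/42 = −16.071
Tm = 81.5 + (-22.692) + 16.595 − 16.071 = 59.332 → 59.3°C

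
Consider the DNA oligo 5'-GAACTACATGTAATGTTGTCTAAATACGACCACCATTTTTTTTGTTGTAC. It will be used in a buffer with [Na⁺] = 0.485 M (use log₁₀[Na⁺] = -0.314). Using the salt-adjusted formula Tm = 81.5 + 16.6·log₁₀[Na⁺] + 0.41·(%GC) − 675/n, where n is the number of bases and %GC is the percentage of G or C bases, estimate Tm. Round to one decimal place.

Length n = 50. Base counts: G=7, C=9, A=14, T=20
G+C = 16, so %GC = 16/50 × 100 = 32%
Salt term: 16.6 × (-0.314) = -5.212
GC term: 0.41 × 32 = 13.12; length term: −675/50 = −13.5
Tm = 81.5 + (-5.212) + 13.12 − 13.5 = 75.908 → 75.9°C

75.9°C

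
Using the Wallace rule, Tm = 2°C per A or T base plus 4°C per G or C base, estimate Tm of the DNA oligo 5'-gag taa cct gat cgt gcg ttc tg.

Base counts: G=7, T=7, C=5, A=4
So N_AT = 11 and N_GC = 12.
Tm = 2×11 + 4×12 = 70°C

70°C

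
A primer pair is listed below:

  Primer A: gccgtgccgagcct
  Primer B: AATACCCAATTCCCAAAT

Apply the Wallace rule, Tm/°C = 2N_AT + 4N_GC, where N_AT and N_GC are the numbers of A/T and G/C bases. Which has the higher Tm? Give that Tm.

Primer A, 50°C

Primer A: A+T=3, G+C=11 → Tm = 2(3)+4(11) = 50°C
Primer B: A+T=12, G+C=6 → Tm = 2(12)+4(6) = 48°C
50°C vs 48°C → primer A is higher.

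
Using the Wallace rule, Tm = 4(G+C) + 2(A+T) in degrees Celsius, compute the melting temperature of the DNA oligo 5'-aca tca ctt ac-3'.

30°C

G=0, C=4, A=4, T=3
So N_AT = 7 and N_GC = 4.
Tm = 2(7) + 4(4) = 14 + 16 = 30°C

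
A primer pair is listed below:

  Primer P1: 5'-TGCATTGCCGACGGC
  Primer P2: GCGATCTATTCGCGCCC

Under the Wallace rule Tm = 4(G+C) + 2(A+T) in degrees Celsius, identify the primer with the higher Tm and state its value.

Primer P2, 56°C

Primer P1: A+T=5, G+C=10 → Tm = 2(5)+4(10) = 50°C
Primer P2: A+T=6, G+C=11 → Tm = 2(6)+4(11) = 56°C
50°C vs 56°C → primer P2 is higher.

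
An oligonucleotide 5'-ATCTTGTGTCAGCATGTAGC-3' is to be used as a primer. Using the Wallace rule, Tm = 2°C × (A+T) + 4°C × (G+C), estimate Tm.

Scanning the sequence gives G=5, C=4, A=4, T=7.
AT pairs contribute 11, GC pairs contribute 9.
Tm = 2(11) + 4(9) = 22 + 36 = 58°C

58°C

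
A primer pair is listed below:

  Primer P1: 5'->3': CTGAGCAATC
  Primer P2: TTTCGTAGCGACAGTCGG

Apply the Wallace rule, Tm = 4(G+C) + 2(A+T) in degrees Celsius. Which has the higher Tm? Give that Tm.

Primer P2, 56°C

Primer P1: A+T=5, G+C=5 → Tm = 2(5)+4(5) = 30°C
Primer P2: A+T=8, G+C=10 → Tm = 2(8)+4(10) = 56°C
30°C vs 56°C → primer P2 is higher.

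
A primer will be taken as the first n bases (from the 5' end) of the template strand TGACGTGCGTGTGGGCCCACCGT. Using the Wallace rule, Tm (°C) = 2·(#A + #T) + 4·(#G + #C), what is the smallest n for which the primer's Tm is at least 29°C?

n = 9

First 8 bases: TGACGTGC → Tm = 26°C (< 29°C)
First 9 bases: TGACGTGCG → Tm = 30°C (≥ 29°C)
Each additional base adds 2°C (A/T) or 4°C (G/C), so Tm is non-decreasing in n; n = 9 is the first length to reach 29°C.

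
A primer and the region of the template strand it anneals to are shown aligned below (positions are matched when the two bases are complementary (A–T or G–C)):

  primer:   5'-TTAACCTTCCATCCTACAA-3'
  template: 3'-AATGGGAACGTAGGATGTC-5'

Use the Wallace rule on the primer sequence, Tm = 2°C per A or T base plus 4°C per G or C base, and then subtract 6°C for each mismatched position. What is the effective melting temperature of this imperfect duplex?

34°C

Primer base counts: A=6, T=6, G=0, C=7 → A+T=12, G+C=7
Perfect-match Tm = 2(12) + 4(7) = 24 + 28 = 52°C
Mismatches (positions where the bases are not complementary): 3 (at positions 4, 9, 19)
Effective Tm = 52 − 3×6 = 52 − 18 = 34°C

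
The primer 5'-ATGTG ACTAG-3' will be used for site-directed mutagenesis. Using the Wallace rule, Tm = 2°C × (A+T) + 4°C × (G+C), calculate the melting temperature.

Base counts: G=3, C=1, T=3, A=3
AT pairs contribute 6, GC pairs contribute 4.
Tm = 2×6 + 4×4 = 28°C

28°C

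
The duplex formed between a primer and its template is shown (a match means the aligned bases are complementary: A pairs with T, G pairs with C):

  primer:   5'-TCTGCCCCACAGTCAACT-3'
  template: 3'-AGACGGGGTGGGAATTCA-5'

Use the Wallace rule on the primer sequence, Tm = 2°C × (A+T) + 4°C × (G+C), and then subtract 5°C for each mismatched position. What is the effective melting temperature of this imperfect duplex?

36°C

Primer base counts: A=4, T=4, G=2, C=8 → A+T=8, G+C=10
Perfect-match Tm = 2(8) + 4(10) = 16 + 40 = 56°C
Mismatches (positions where the bases are not complementary): 4 (at positions 11, 12, 14, 17)
Effective Tm = 56 − 4×5 = 56 − 20 = 36°C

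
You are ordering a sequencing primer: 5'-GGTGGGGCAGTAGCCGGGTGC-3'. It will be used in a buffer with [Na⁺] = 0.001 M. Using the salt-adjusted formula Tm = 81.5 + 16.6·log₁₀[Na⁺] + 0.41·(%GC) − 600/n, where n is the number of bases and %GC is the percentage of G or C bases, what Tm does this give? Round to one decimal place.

34.4°C

Length n = 21. Counting bases: C=4, G=12, T=3, A=2
G+C = 16, so %GC = 16/21 × 100 = 76.19%
Salt term: 16.6 × (-3) = -49.8
GC term: 0.41 × 76.19 = 31.238; length term: −600/21 = −28.571
Tm = 81.5 + (-49.8) + 31.238 − 28.571 = 34.367 → 34.4°C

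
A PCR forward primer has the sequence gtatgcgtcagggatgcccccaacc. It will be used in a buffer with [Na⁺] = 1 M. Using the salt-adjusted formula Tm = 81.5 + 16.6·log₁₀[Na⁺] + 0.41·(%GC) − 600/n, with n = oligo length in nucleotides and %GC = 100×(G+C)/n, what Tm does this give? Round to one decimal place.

83.7°C

Length n = 25. C=9, T=4, G=7, A=5
G+C = 16, so %GC = 16/25 × 100 = 64%
Salt term: 16.6 × (0) = 0
GC term: 0.41 × 64 = 26.24; length term: −600/25 = −24
Tm = 81.5 + (0) + 26.24 − 24 = 83.74 → 83.7°C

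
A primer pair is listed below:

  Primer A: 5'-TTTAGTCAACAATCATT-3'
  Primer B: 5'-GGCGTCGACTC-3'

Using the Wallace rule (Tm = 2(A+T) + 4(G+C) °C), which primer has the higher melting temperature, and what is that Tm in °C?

Primer A: A+T=13, G+C=4 → Tm = 2(13)+4(4) = 42°C
Primer B: A+T=3, G+C=8 → Tm = 2(3)+4(8) = 38°C
42°C vs 38°C → primer A is higher.

Primer A, 42°C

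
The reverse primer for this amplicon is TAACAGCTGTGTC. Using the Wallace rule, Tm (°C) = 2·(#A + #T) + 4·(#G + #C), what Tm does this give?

38°C

Counting bases: T=4, A=3, C=3, G=3
A+T = 7, G+C = 6
Tm = 4·6 + 2·7 = 24 + 14 = 38°C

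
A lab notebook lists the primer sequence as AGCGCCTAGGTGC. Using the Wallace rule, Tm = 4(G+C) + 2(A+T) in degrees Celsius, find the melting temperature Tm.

44°C

Scanning the sequence gives T=2, A=2, G=5, C=4.
A+T = 4, G+C = 9
Tm = 2×4 + 4×9 = 44°C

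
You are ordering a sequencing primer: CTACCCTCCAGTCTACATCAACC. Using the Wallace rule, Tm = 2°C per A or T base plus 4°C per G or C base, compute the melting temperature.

70°C

Counting bases: C=11, A=6, T=5, G=1
So N_AT = 11 and N_GC = 12.
Tm = 4·12 + 2·11 = 48 + 22 = 70°C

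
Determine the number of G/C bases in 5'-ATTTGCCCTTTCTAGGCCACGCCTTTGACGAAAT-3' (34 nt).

G=6, C=10, A=7, T=11
G+C = 6 + 10 = 16

16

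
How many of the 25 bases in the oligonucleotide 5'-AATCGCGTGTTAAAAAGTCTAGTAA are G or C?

G=5, C=3, T=7, A=10
G+C = 5 + 3 = 8

8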